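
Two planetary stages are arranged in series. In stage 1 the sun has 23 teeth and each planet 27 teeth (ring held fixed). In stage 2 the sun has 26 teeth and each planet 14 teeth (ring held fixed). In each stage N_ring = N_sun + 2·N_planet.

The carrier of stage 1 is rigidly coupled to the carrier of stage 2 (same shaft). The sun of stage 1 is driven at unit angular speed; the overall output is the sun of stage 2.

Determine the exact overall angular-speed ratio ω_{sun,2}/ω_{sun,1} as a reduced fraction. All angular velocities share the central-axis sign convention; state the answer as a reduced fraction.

Stage 1: N_ring = 23 + 2·27 = 77
Stage 1: 23(ω_s−ω_c) = −77(ω_r−ω_c),  ω_r=0, ω_s=1
Stage 1: 23(1−ω_c) = −77(0−ω_c)  ⇒  100ω_c = 23  ⇒  ω_c = 23/100
  ⇒ ω_c¹/ω_s¹ = 23/100
Stage 2: N_ring = 26 + 2·14 = 54
Stage 2: 26(ω_s−ω_c) = −54(ω_r−ω_c),  ω_r=0, ω_c=1
Stage 2: ω_s = 1 − (54/26)(0−1) = 40/13
  ⇒ ω_s²/ω_c² = 40/13
Coupling ω_c² = ω_c¹ ⇒ overall = 23/100 × 40/13 = 46/65

46/65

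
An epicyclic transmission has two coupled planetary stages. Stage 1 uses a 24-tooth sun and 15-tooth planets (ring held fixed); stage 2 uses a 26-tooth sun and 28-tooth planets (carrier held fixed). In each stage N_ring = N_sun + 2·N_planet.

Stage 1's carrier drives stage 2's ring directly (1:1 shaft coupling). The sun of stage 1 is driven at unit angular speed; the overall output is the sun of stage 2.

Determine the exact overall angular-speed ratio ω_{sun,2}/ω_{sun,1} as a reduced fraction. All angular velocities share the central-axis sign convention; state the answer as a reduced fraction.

Stage 1: N_ring = 24 + 2·15 = 54
Stage 1: 24(ω_s−ω_c) = −54(ω_r−ω_c),  ω_r=0, ω_s=1
Stage 1: 24(1−ω_c) = −54(0−ω_c)  ⇒  78ω_c = 24  ⇒  ω_c = 4/13
  ⇒ ω_c¹/ω_s¹ = 4/13
Stage 2: N_ring = 26 + 2·28 = 82
Stage 2: 26(ω_s−ω_c) = −82(ω_r−ω_c),  ω_c=0, ω_r=1
Stage 2: ω_s = 0 − (82/26)(1−0) = -41/13
  ⇒ ω_s²/ω_r² = -41/13
Coupling ω_r² = ω_c¹ ⇒ overall = 4/13 × -41/13 = -164/169

-164/169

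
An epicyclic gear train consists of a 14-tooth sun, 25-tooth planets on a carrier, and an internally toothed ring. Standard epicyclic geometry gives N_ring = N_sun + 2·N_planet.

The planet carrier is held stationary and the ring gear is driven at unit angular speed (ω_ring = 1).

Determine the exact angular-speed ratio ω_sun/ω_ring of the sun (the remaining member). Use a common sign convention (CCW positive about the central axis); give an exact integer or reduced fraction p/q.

N_ring = 14 + 2·25 = 64
14(ω_s−ω_c) = −64(ω_r−ω_c),  ω_c=0, ω_r=1
ω_s = 0 − (64/14)(1−0) = -32/7
ω_s/ω_r = -32/7

-32/7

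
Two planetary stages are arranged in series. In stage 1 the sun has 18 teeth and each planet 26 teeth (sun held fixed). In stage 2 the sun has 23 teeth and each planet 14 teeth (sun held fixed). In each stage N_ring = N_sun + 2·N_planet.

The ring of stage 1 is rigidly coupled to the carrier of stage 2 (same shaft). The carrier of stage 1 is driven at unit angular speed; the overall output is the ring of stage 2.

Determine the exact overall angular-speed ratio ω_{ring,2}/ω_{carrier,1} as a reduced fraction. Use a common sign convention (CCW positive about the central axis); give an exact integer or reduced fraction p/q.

3256/1785

Stage 1: N_ring = 18 + 2·26 = 70
Stage 1: 18(ω_s−ω_c) = −70(ω_r−ω_c),  ω_s=0, ω_c=1
Stage 1: ω_r = 1 − (18/70)(0−1) = 44/35
  ⇒ ω_r¹/ω_c¹ = 44/35
Stage 2: N_ring = 23 + 2·14 = 51
Stage 2: 23(ω_s−ω_c) = −51(ω_r−ω_c),  ω_s=0, ω_c=1
Stage 2: ω_r = 1 − (23/51)(0−1) = 74/51
  ⇒ ω_r²/ω_c² = 74/51
Coupling ω_c² = ω_r¹ ⇒ overall = 44/35 × 74/51 = 3256/1785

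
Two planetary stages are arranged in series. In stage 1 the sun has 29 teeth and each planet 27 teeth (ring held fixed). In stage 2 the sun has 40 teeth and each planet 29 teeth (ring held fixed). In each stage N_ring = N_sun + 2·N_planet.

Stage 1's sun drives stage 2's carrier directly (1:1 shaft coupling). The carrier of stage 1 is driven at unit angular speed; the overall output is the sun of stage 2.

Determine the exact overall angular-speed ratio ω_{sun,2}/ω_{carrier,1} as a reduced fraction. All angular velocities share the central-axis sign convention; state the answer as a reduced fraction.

1932/145

Stage 1: N_ring = 29 + 2·27 = 83
Stage 1: 29(ω_s−ω_c) = −83(ω_r−ω_c),  ω_r=0, ω_c=1
Stage 1: ω_s = 1 − (83/29)(0−1) = 112/29
  ⇒ ω_s¹/ω_c¹ = 112/29
Stage 2: N_ring = 40 + 2·29 = 98
Stage 2: 40(ω_s−ω_c) = −98(ω_r−ω_c),  ω_r=0, ω_c=1
Stage 2: ω_s = 1 − (98/40)(0−1) = 69/20
  ⇒ ω_s²/ω_c² = 69/20
Coupling ω_c² = ω_s¹ ⇒ overall = 112/29 × 69/20 = 1932/145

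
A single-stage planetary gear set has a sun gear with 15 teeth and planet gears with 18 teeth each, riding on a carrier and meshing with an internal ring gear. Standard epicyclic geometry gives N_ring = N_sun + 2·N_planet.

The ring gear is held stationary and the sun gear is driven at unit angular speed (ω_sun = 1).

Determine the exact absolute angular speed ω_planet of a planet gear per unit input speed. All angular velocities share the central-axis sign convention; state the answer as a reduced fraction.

-5/12

N_ring = 15 + 2·18 = 51
15(ω_s−ω_c) = −51(ω_r−ω_c),  ω_r=0, ω_s=1
15(1−ω_c) = −51(0−ω_c)  ⇒  66ω_c = 15  ⇒  ω_c = 5/22
sun–planet: 15·(1−5/22) = −18·(ω_p−ω_c)  ⇒  ω_p−ω_c = −(15/18)·(17/22) = -85/132
ω_p = 5/22 − 85/132 = -5/12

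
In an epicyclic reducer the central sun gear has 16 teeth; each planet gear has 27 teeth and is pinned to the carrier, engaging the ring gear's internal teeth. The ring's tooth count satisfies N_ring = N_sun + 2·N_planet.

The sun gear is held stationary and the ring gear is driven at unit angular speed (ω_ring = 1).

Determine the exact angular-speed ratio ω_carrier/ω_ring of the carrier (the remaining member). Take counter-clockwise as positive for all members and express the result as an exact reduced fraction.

N_ring = 16 + 2·27 = 70
16(ω_s−ω_c) = −70(ω_r−ω_c),  ω_s=0, ω_r=1
16(0−ω_c) = −70(1−ω_c)  ⇒  86ω_c = 70  ⇒  ω_c = 35/43
ω_c/ω_r = 35/43

35/43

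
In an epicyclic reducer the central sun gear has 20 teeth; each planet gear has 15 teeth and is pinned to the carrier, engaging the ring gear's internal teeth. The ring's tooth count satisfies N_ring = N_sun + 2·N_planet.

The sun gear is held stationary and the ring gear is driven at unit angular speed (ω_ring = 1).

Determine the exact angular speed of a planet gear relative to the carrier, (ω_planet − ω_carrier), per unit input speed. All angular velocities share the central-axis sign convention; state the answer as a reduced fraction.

20/21

N_ring = 20 + 2·15 = 50
20(ω_s−ω_c) = −50(ω_r−ω_c),  ω_s=0, ω_r=1
20(0−ω_c) = −50(1−ω_c)  ⇒  70ω_c = 50  ⇒  ω_c = 5/7
sun–planet: 20·(0−5/7) = −15·(ω_p−ω_c)  ⇒  ω_p−ω_c = −(20/15)·(-5/7) = 20/21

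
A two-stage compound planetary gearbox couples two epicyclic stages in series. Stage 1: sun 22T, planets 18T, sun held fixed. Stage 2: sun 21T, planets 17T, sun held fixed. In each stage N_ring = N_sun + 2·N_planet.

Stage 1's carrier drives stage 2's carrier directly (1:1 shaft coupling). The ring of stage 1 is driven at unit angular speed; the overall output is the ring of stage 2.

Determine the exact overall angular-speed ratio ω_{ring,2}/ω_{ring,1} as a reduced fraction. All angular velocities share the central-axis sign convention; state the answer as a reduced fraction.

Stage 1: N_ring = 22 + 2·18 = 58
Stage 1: 22(ω_s−ω_c) = −58(ω_r−ω_c),  ω_s=0, ω_r=1
Stage 1: 22(0−ω_c) = −58(1−ω_c)  ⇒  80ω_c = 58  ⇒  ω_c = 29/40
  ⇒ ω_c¹/ω_r¹ = 29/40
Stage 2: N_ring = 21 + 2·17 = 55
Stage 2: 21(ω_s−ω_c) = −55(ω_r−ω_c),  ω_s=0, ω_c=1
Stage 2: ω_r = 1 − (21/55)(0−1) = 76/55
  ⇒ ω_r²/ω_c² = 76/55
Coupling ω_c² = ω_c¹ ⇒ overall = 29/40 × 76/55 = 551/550

551/550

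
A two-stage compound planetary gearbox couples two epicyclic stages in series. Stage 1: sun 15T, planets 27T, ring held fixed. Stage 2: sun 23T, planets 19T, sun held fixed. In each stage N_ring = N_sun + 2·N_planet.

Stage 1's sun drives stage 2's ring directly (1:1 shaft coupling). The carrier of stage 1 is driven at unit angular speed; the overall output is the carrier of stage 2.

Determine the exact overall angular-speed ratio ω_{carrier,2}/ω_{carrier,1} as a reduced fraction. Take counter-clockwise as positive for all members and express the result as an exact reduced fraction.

Stage 1: N_ring = 15 + 2·27 = 69
Stage 1: 15(ω_s−ω_c) = −69(ω_r−ω_c),  ω_r=0, ω_c=1
Stage 1: ω_s = 1 − (69/15)(0−1) = 28/5
  ⇒ ω_s¹/ω_c¹ = 28/5
Stage 2: N_ring = 23 + 2·19 = 61
Stage 2: 23(ω_s−ω_c) = −61(ω_r−ω_c),  ω_s=0, ω_r=1
Stage 2: 23(0−ω_c) = −61(1−ω_c)  ⇒  84ω_c = 61  ⇒  ω_c = 61/84
  ⇒ ω_c²/ω_r² = 61/84
Coupling ω_r² = ω_s¹ ⇒ overall = 28/5 × 61/84 = 61/15

61/15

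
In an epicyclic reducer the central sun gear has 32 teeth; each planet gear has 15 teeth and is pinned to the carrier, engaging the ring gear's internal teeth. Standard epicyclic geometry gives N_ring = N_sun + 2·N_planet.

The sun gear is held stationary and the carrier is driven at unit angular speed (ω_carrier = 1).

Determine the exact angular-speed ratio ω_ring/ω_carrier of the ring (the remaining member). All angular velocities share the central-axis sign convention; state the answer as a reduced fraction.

N_ring = 32 + 2·15 = 62
32(ω_s−ω_c) = −62(ω_r−ω_c),  ω_s=0, ω_c=1
ω_r = 1 − (32/62)(0−1) = 47/31
ω_r/ω_c = 47/31

47/31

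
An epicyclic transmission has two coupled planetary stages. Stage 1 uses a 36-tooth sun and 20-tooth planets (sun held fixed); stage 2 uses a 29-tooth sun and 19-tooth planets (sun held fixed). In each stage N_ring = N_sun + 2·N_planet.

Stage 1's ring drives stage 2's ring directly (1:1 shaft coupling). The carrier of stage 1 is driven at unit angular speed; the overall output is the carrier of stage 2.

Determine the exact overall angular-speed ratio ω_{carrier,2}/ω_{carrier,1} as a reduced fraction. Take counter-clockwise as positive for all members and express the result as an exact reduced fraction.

Stage 1: N_ring = 36 + 2·20 = 76
Stage 1: 36(ω_s−ω_c) = −76(ω_r−ω_c),  ω_s=0, ω_c=1
Stage 1: ω_r = 1 − (36/76)(0−1) = 28/19
  ⇒ ω_r¹/ω_c¹ = 28/19
Stage 2: N_ring = 29 + 2·19 = 67
Stage 2: 29(ω_s−ω_c) = −67(ω_r−ω_c),  ω_s=0, ω_r=1
Stage 2: 29(0−ω_c) = −67(1−ω_c)  ⇒  96ω_c = 67  ⇒  ω_c = 67/96
  ⇒ ω_c²/ω_r² = 67/96
Coupling ω_r² = ω_r¹ ⇒ overall = 28/19 × 67/96 = 469/456

469/456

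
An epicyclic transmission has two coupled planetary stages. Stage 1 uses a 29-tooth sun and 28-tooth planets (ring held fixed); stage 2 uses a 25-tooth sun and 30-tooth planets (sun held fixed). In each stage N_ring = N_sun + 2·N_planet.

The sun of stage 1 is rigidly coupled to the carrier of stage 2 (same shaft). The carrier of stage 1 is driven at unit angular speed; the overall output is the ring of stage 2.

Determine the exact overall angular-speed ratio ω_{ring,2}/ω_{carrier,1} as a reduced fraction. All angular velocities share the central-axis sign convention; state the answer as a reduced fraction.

2508/493

Stage 1: N_ring = 29 + 2·28 = 85
Stage 1: 29(ω_s−ω_c) = −85(ω_r−ω_c),  ω_r=0, ω_c=1
Stage 1: ω_s = 1 − (85/29)(0−1) = 114/29
  ⇒ ω_s¹/ω_c¹ = 114/29
Stage 2: N_ring = 25 + 2·30 = 85
Stage 2: 25(ω_s−ω_c) = −85(ω_r−ω_c),  ω_s=0, ω_c=1
Stage 2: ω_r = 1 − (25/85)(0−1) = 22/17
  ⇒ ω_r²/ω_c² = 22/17
Coupling ω_c² = ω_s¹ ⇒ overall = 114/29 × 22/17 = 2508/493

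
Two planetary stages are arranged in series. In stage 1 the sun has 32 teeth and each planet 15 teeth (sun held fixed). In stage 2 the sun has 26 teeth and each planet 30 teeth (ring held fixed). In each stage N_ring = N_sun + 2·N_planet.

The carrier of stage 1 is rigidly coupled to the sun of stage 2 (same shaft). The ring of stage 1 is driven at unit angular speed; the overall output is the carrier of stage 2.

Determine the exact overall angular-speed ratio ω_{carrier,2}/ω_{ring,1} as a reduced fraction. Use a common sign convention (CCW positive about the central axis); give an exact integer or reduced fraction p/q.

403/2632

Stage 1: N_ring = 32 + 2·15 = 62
Stage 1: 32(ω_s−ω_c) = −62(ω_r−ω_c),  ω_s=0, ω_r=1
Stage 1: 32(0−ω_c) = −62(1−ω_c)  ⇒  94ω_c = 62  ⇒  ω_c = 31/47
  ⇒ ω_c¹/ω_r¹ = 31/47
Stage 2: N_ring = 26 + 2·30 = 86
Stage 2: 26(ω_s−ω_c) = −86(ω_r−ω_c),  ω_r=0, ω_s=1
Stage 2: 26(1−ω_c) = −86(0−ω_c)  ⇒  112ω_c = 26  ⇒  ω_c = 13/56
  ⇒ ω_c²/ω_s² = 13/56
Coupling ω_s² = ω_c¹ ⇒ overall = 31/47 × 13/56 = 403/2632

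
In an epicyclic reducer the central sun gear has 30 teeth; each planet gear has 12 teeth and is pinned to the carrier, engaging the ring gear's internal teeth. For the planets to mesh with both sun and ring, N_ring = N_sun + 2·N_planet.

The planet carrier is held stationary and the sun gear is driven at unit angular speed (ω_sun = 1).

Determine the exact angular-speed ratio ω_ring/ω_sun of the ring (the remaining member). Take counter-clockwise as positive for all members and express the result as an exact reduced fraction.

N_ring = 30 + 2·12 = 54
30(ω_s−ω_c) = −54(ω_r−ω_c),  ω_c=0, ω_s=1
ω_r = 0 − (30/54)(1−0) = -5/9
ω_r/ω_s = -5/9

-5/9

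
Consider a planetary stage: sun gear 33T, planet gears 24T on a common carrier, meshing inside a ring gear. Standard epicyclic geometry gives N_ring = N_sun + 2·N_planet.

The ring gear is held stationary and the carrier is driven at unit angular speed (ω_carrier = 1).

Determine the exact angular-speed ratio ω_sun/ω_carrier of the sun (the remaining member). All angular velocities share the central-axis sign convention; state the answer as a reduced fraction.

38/11

N_ring = 33 + 2·24 = 81
33(ω_s−ω_c) = −81(ω_r−ω_c),  ω_r=0, ω_c=1
ω_s = 1 − (81/33)(0−1) = 38/11
ω_s/ω_c = 38/11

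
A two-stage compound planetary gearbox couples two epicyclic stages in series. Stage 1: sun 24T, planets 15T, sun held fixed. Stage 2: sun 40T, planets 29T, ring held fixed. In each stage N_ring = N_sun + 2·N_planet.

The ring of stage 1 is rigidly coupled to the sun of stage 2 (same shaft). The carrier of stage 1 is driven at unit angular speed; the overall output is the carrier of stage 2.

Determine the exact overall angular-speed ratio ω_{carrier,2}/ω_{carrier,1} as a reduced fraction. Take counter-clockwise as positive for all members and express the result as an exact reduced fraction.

260/621

Stage 1: N_ring = 24 + 2·15 = 54
Stage 1: 24(ω_s−ω_c) = −54(ω_r−ω_c),  ω_s=0, ω_c=1
Stage 1: ω_r = 1 − (24/54)(0−1) = 13/9
  ⇒ ω_r¹/ω_c¹ = 13/9
Stage 2: N_ring = 40 + 2·29 = 98
Stage 2: 40(ω_s−ω_c) = −98(ω_r−ω_c),  ω_r=0, ω_s=1
Stage 2: 40(1−ω_c) = −98(0−ω_c)  ⇒  138ω_c = 40  ⇒  ω_c = 20/69
  ⇒ ω_c²/ω_s² = 20/69
Coupling ω_s² = ω_r¹ ⇒ overall = 13/9 × 20/69 = 260/621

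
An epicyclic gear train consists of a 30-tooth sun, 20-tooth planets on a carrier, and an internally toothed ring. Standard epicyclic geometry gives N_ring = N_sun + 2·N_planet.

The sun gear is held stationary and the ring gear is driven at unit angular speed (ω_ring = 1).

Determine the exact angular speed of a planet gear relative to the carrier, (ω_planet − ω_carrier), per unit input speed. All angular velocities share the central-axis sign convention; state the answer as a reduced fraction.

21/20

N_ring = 30 + 2·20 = 70
30(ω_s−ω_c) = −70(ω_r−ω_c),  ω_s=0, ω_r=1
30(0−ω_c) = −70(1−ω_c)  ⇒  100ω_c = 70  ⇒  ω_c = 7/10
sun–planet: 30·(0−7/10) = −20·(ω_p−ω_c)  ⇒  ω_p−ω_c = −(30/20)·(-7/10) = 21/20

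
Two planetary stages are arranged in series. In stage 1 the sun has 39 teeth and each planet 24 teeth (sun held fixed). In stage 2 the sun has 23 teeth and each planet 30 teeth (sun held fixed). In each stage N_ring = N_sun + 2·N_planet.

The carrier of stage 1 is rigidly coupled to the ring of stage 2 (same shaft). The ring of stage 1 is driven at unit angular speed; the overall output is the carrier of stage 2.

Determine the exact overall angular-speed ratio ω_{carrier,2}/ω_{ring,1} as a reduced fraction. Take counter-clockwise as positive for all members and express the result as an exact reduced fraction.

Stage 1: N_ring = 39 + 2·24 = 87
Stage 1: 39(ω_s−ω_c) = −87(ω_r−ω_c),  ω_s=0, ω_r=1
Stage 1: 39(0−ω_c) = −87(1−ω_c)  ⇒  126ω_c = 87  ⇒  ω_c = 29/42
  ⇒ ω_c¹/ω_r¹ = 29/42
Stage 2: N_ring = 23 + 2·30 = 83
Stage 2: 23(ω_s−ω_c) = −83(ω_r−ω_c),  ω_s=0, ω_r=1
Stage 2: 23(0−ω_c) = −83(1−ω_c)  ⇒  106ω_c = 83  ⇒  ω_c = 83/106
  ⇒ ω_c²/ω_r² = 83/106
Coupling ω_r² = ω_c¹ ⇒ overall = 29/42 × 83/106 = 2407/4452

2407/4452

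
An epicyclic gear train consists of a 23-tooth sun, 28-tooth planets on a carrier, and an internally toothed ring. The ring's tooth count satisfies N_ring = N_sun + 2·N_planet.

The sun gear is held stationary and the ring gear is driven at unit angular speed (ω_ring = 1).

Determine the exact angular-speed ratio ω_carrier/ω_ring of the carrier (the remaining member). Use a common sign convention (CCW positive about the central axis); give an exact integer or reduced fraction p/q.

N_ring = 23 + 2·28 = 79
23(ω_s−ω_c) = −79(ω_r−ω_c),  ω_s=0, ω_r=1
23(0−ω_c) = −79(1−ω_c)  ⇒  102ω_c = 79  ⇒  ω_c = 79/102
ω_c/ω_r = 79/102

79/102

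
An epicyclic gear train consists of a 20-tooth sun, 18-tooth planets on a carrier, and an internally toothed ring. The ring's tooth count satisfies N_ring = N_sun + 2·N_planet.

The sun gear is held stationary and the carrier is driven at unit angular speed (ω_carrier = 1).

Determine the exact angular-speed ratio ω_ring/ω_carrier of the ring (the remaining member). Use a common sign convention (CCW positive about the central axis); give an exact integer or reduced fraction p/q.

19/14

N_ring = 20 + 2·18 = 56
20(ω_s−ω_c) = −56(ω_r−ω_c),  ω_s=0, ω_c=1
ω_r = 1 − (20/56)(0−1) = 19/14
ω_r/ω_c = 19/14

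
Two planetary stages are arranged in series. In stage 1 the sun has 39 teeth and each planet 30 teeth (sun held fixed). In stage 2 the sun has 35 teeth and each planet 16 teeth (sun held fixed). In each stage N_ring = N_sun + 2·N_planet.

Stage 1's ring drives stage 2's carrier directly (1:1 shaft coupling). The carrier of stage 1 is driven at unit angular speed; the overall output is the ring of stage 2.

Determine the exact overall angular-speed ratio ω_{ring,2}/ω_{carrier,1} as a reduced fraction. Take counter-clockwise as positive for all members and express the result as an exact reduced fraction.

Stage 1: N_ring = 39 + 2·30 = 99
Stage 1: 39(ω_s−ω_c) = −99(ω_r−ω_c),  ω_s=0, ω_c=1
Stage 1: ω_r = 1 − (39/99)(0−1) = 46/33
  ⇒ ω_r¹/ω_c¹ = 46/33
Stage 2: N_ring = 35 + 2·16 = 67
Stage 2: 35(ω_s−ω_c) = −67(ω_r−ω_c),  ω_s=0, ω_c=1
Stage 2: ω_r = 1 − (35/67)(0−1) = 102/67
  ⇒ ω_r²/ω_c² = 102/67
Coupling ω_c² = ω_r¹ ⇒ overall = 46/33 × 102/67 = 1564/737

1564/737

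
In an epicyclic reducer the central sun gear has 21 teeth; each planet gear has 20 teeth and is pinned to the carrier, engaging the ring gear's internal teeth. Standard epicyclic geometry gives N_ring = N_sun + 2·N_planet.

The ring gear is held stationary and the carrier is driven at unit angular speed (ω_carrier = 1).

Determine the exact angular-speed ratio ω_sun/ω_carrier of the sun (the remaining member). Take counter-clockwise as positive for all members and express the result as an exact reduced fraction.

82/21

N_ring = 21 + 2·20 = 61
21(ω_s−ω_c) = −61(ω_r−ω_c),  ω_r=0, ω_c=1
ω_s = 1 − (61/21)(0−1) = 82/21
ω_s/ω_c = 82/21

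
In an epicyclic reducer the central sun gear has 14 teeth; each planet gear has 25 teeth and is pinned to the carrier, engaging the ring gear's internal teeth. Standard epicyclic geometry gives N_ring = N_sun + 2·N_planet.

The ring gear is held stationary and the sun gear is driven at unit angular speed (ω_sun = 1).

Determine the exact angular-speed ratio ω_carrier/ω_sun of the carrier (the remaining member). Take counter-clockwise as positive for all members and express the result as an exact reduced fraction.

N_ring = 14 + 2·25 = 64
14(ω_s−ω_c) = −64(ω_r−ω_c),  ω_r=0, ω_s=1
14(1−ω_c) = −64(0−ω_c)  ⇒  78ω_c = 14  ⇒  ω_c = 7/39
ω_c/ω_s = 7/39

7/39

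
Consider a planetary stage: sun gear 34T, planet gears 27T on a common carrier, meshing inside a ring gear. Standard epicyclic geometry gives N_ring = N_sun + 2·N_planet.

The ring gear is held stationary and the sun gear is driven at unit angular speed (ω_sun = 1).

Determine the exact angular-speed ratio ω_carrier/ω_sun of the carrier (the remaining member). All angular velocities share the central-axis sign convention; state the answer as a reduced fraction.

N_ring = 34 + 2·27 = 88
34(ω_s−ω_c) = −88(ω_r−ω_c),  ω_r=0, ω_s=1
34(1−ω_c) = −88(0−ω_c)  ⇒  122ω_c = 34  ⇒  ω_c = 17/61
ω_c/ω_s = 17/61

17/61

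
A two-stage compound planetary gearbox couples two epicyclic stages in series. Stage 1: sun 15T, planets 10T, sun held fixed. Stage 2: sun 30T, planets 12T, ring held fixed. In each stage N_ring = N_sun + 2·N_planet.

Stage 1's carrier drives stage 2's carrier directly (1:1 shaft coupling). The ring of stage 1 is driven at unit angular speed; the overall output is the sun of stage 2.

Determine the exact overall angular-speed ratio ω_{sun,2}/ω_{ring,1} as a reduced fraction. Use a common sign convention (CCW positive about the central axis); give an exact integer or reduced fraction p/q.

Stage 1: N_ring = 15 + 2·10 = 35
Stage 1: 15(ω_s−ω_c) = −35(ω_r−ω_c),  ω_s=0, ω_r=1
Stage 1: 15(0−ω_c) = −35(1−ω_c)  ⇒  50ω_c = 35  ⇒  ω_c = 7/10
  ⇒ ω_c¹/ω_r¹ = 7/10
Stage 2: N_ring = 30 + 2·12 = 54
Stage 2: 30(ω_s−ω_c) = −54(ω_r−ω_c),  ω_r=0, ω_c=1
Stage 2: ω_s = 1 − (54/30)(0−1) = 14/5
  ⇒ ω_s²/ω_c² = 14/5
Coupling ω_c² = ω_c¹ ⇒ overall = 7/10 × 14/5 = 49/25

49/25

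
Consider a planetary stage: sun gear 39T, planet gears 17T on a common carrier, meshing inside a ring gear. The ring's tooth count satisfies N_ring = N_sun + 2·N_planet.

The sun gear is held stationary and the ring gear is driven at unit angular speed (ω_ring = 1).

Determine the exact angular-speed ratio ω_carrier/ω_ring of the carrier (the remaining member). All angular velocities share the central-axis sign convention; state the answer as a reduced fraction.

N_ring = 39 + 2·17 = 73
39(ω_s−ω_c) = −73(ω_r−ω_c),  ω_s=0, ω_r=1
39(0−ω_c) = −73(1−ω_c)  ⇒  112ω_c = 73  ⇒  ω_c = 73/112
ω_c/ω_r = 73/112

73/112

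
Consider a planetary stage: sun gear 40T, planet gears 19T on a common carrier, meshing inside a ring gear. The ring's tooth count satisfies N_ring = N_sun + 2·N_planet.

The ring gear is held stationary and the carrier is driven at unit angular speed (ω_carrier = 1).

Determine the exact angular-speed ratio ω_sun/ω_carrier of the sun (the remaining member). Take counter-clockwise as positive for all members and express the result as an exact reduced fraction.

N_ring = 40 + 2·19 = 78
40(ω_s−ω_c) = −78(ω_r−ω_c),  ω_r=0, ω_c=1
ω_s = 1 − (78/40)(0−1) = 59/20
ω_s/ω_c = 59/20

59/20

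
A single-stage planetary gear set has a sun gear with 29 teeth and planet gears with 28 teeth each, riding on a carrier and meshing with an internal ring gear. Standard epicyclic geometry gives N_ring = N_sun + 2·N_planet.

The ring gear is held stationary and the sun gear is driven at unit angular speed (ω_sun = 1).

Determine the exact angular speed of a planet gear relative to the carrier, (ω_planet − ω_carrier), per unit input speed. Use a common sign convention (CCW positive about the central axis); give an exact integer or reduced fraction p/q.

N_ring = 29 + 2·28 = 85
29(ω_s−ω_c) = −85(ω_r−ω_c),  ω_r=0, ω_s=1
29(1−ω_c) = −85(0−ω_c)  ⇒  114ω_c = 29  ⇒  ω_c = 29/114
sun–planet: 29·(1−29/114) = −28·(ω_p−ω_c)  ⇒  ω_p−ω_c = −(29/28)·(85/114) = -2465/3192

-2465/3192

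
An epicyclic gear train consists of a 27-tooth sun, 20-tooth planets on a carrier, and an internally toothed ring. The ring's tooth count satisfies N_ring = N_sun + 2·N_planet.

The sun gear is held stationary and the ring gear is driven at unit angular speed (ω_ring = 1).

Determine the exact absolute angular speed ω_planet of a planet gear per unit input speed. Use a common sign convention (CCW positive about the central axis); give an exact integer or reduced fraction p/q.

N_ring = 27 + 2·20 = 67
27(ω_s−ω_c) = −67(ω_r−ω_c),  ω_s=0, ω_r=1
27(0−ω_c) = −67(1−ω_c)  ⇒  94ω_c = 67  ⇒  ω_c = 67/94
sun–planet: 27·(0−67/94) = −20·(ω_p−ω_c)  ⇒  ω_p−ω_c = −(27/20)·(-67/94) = 1809/1880
ω_p = 67/94 + 1809/1880 = 67/40

67/40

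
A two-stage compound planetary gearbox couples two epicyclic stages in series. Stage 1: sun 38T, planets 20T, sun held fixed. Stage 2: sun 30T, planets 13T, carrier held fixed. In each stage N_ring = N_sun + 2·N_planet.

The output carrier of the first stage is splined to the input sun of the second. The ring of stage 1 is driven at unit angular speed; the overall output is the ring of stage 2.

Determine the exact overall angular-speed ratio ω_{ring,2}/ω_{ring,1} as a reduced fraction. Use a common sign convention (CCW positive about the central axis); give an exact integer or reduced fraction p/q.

-585/1624

Stage 1: N_ring = 38 + 2·20 = 78
Stage 1: 38(ω_s−ω_c) = −78(ω_r−ω_c),  ω_s=0, ω_r=1
Stage 1: 38(0−ω_c) = −78(1−ω_c)  ⇒  116ω_c = 78  ⇒  ω_c = 39/58
  ⇒ ω_c¹/ω_r¹ = 39/58
Stage 2: N_ring = 30 + 2·13 = 56
Stage 2: 30(ω_s−ω_c) = −56(ω_r−ω_c),  ω_c=0, ω_s=1
Stage 2: ω_r = 0 − (30/56)(1−0) = -15/28
  ⇒ ω_r²/ω_s² = -15/28
Coupling ω_s² = ω_c¹ ⇒ overall = 39/58 × -15/28 = -585/1624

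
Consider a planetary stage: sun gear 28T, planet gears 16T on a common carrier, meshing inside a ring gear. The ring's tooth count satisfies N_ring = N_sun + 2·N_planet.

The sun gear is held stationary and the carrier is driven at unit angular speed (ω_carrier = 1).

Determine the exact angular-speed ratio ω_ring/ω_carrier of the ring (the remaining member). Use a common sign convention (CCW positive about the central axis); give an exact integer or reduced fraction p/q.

22/15

N_ring = 28 + 2·16 = 60
28(ω_s−ω_c) = −60(ω_r−ω_c),  ω_s=0, ω_c=1
ω_r = 1 − (28/60)(0−1) = 22/15
ω_r/ω_c = 22/15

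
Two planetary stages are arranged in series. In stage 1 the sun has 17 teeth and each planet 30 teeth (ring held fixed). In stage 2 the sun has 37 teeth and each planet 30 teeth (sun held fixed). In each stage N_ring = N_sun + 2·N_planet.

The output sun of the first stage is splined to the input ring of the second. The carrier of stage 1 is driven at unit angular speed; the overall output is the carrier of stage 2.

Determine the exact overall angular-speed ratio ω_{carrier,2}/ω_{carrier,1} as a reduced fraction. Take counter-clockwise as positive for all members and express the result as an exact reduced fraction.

Stage 1: N_ring = 17 + 2·30 = 77
Stage 1: 17(ω_s−ω_c) = −77(ω_r−ω_c),  ω_r=0, ω_c=1
Stage 1: ω_s = 1 − (77/17)(0−1) = 94/17
  ⇒ ω_s¹/ω_c¹ = 94/17
Stage 2: N_ring = 37 + 2·30 = 97
Stage 2: 37(ω_s−ω_c) = −97(ω_r−ω_c),  ω_s=0, ω_r=1
Stage 2: 37(0−ω_c) = −97(1−ω_c)  ⇒  134ω_c = 97  ⇒  ω_c = 97/134
  ⇒ ω_c²/ω_r² = 97/134
Coupling ω_r² = ω_s¹ ⇒ overall = 94/17 × 97/134 = 4559/1139

4559/1139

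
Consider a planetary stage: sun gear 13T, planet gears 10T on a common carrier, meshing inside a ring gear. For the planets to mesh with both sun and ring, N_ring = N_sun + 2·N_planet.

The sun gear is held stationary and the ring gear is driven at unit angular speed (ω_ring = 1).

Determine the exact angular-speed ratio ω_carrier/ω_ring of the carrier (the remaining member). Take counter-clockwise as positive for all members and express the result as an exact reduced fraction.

33/46

N_ring = 13 + 2·10 = 33
13(ω_s−ω_c) = −33(ω_r−ω_c),  ω_s=0, ω_r=1
13(0−ω_c) = −33(1−ω_c)  ⇒  46ω_c = 33  ⇒  ω_c = 33/46
ω_c/ω_r = 33/46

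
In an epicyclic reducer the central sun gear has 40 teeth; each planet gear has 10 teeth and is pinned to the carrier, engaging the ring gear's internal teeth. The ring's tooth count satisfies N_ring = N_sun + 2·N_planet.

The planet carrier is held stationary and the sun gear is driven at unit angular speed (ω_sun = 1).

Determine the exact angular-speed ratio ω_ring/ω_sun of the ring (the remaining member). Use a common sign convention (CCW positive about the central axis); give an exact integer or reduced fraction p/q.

N_ring = 40 + 2·10 = 60
40(ω_s−ω_c) = −60(ω_r−ω_c),  ω_c=0, ω_s=1
ω_r = 0 − (40/60)(1−0) = -2/3
ω_r/ω_s = -2/3

-2/3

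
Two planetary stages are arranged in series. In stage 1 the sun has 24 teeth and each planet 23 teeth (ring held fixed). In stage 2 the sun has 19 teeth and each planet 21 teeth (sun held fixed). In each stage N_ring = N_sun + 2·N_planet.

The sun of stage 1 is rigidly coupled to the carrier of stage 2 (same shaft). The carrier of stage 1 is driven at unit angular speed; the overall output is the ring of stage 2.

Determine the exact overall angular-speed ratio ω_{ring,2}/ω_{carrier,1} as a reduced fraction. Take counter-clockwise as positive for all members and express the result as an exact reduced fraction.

940/183

Stage 1: N_ring = 24 + 2·23 = 70
Stage 1: 24(ω_s−ω_c) = −70(ω_r−ω_c),  ω_r=0, ω_c=1
Stage 1: ω_s = 1 − (70/24)(0−1) = 47/12
  ⇒ ω_s¹/ω_c¹ = 47/12
Stage 2: N_ring = 19 + 2·21 = 61
Stage 2: 19(ω_s−ω_c) = −61(ω_r−ω_c),  ω_s=0, ω_c=1
Stage 2: ω_r = 1 − (19/61)(0−1) = 80/61
  ⇒ ω_r²/ω_c² = 80/61
Coupling ω_c² = ω_s¹ ⇒ overall = 47/12 × 80/61 = 940/183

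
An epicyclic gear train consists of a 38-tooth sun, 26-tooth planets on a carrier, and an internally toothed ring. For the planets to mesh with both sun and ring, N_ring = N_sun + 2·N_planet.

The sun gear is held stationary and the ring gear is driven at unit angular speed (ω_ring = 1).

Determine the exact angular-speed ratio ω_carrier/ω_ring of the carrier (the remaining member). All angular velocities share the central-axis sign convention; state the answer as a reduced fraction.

N_ring = 38 + 2·26 = 90
38(ω_s−ω_c) = −90(ω_r−ω_c),  ω_s=0, ω_r=1
38(0−ω_c) = −90(1−ω_c)  ⇒  128ω_c = 90  ⇒  ω_c = 45/64
ω_c/ω_r = 45/64

45/64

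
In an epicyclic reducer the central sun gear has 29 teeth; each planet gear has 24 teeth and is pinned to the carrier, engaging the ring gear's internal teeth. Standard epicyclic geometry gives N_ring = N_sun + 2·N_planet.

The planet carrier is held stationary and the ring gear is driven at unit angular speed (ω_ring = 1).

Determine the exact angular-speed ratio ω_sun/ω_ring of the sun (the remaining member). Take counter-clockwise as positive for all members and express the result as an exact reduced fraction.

N_ring = 29 + 2·24 = 77
29(ω_s−ω_c) = −77(ω_r−ω_c),  ω_c=0, ω_r=1
ω_s = 0 − (77/29)(1−0) = -77/29
ω_s/ω_r = -77/29

-77/29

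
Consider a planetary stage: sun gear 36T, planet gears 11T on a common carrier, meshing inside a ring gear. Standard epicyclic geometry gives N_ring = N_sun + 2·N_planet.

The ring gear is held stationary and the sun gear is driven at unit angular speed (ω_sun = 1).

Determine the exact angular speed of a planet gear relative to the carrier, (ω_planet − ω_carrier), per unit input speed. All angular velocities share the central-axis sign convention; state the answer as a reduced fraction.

-1044/517

N_ring = 36 + 2·11 = 58
36(ω_s−ω_c) = −58(ω_r−ω_c),  ω_r=0, ω_s=1
36(1−ω_c) = −58(0−ω_c)  ⇒  94ω_c = 36  ⇒  ω_c = 18/47
sun–planet: 36·(1−18/47) = −11·(ω_p−ω_c)  ⇒  ω_p−ω_c = −(36/11)·(29/47) = -1044/517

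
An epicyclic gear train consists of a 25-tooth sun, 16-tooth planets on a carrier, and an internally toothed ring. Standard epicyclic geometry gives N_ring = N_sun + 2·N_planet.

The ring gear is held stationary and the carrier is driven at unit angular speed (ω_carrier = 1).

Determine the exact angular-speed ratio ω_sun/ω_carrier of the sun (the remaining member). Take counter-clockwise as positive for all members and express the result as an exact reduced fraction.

N_ring = 25 + 2·16 = 57
25(ω_s−ω_c) = −57(ω_r−ω_c),  ω_r=0, ω_c=1
ω_s = 1 − (57/25)(0−1) = 82/25
ω_s/ω_c = 82/25

82/25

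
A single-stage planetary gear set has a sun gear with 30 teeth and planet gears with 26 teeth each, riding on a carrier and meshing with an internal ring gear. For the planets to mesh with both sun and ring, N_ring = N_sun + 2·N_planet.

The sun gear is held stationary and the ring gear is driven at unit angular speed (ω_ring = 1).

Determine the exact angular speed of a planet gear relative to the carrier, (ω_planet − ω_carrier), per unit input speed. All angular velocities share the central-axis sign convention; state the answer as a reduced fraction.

N_ring = 30 + 2·26 = 82
30(ω_s−ω_c) = −82(ω_r−ω_c),  ω_s=0, ω_r=1
30(0−ω_c) = −82(1−ω_c)  ⇒  112ω_c = 82  ⇒  ω_c = 41/56
sun–planet: 30·(0−41/56) = −26·(ω_p−ω_c)  ⇒  ω_p−ω_c = −(30/26)·(-41/56) = 615/728

615/728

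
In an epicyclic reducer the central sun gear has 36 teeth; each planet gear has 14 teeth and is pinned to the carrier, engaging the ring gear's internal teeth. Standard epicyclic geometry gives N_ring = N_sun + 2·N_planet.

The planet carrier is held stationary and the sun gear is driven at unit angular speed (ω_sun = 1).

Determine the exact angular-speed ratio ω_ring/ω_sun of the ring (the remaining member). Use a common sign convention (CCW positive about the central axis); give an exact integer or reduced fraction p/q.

-9/16

N_ring = 36 + 2·14 = 64
36(ω_s−ω_c) = −64(ω_r−ω_c),  ω_c=0, ω_s=1
ω_r = 0 − (36/64)(1−0) = -9/16
ω_r/ω_s = -9/16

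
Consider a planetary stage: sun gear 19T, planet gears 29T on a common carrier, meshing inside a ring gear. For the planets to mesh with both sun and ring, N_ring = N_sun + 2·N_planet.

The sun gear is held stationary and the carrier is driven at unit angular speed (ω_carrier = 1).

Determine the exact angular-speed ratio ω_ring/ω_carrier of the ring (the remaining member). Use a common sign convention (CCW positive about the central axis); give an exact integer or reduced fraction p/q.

96/77

N_ring = 19 + 2·29 = 77
19(ω_s−ω_c) = −77(ω_r−ω_c),  ω_s=0, ω_c=1
ω_r = 1 − (19/77)(0−1) = 96/77
ω_r/ω_c = 96/77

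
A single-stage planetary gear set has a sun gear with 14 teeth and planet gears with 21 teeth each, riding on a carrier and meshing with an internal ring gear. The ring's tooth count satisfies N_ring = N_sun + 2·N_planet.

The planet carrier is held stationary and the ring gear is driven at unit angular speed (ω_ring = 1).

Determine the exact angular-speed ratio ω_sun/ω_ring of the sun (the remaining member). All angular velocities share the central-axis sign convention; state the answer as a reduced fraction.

N_ring = 14 + 2·21 = 56
14(ω_s−ω_c) = −56(ω_r−ω_c),  ω_c=0, ω_r=1
ω_s = 0 − (56/14)(1−0) = -4
ω_s/ω_r = -4

-4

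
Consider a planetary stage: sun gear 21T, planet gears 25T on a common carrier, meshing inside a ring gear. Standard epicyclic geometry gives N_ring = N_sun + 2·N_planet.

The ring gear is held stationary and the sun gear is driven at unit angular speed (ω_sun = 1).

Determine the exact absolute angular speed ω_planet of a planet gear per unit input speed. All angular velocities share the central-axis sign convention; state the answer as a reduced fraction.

N_ring = 21 + 2·25 = 71
21(ω_s−ω_c) = −71(ω_r−ω_c),  ω_r=0, ω_s=1
21(1−ω_c) = −71(0−ω_c)  ⇒  92ω_c = 21  ⇒  ω_c = 21/92
sun–planet: 21·(1−21/92) = −25·(ω_p−ω_c)  ⇒  ω_p−ω_c = −(21/25)·(71/92) = -1491/2300
ω_p = 21/92 − 1491/2300 = -21/50

-21/50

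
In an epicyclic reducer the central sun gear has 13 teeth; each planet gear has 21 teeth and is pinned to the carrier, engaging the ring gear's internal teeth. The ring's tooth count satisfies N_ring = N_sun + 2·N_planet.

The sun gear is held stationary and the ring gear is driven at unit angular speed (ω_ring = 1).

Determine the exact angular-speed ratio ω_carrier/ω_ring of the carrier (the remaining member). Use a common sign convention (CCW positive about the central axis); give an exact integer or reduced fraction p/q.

55/68

N_ring = 13 + 2·21 = 55
13(ω_s−ω_c) = −55(ω_r−ω_c),  ω_s=0, ω_r=1
13(0−ω_c) = −55(1−ω_c)  ⇒  68ω_c = 55  ⇒  ω_c = 55/68
ω_c/ω_r = 55/68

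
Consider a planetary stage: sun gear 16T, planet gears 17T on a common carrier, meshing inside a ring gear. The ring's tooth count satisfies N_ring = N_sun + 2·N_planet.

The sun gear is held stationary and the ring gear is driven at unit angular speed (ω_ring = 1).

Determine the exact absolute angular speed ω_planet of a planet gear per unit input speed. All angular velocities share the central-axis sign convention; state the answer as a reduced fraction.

N_ring = 16 + 2·17 = 50
16(ω_s−ω_c) = −50(ω_r−ω_c),  ω_s=0, ω_r=1
16(0−ω_c) = −50(1−ω_c)  ⇒  66ω_c = 50  ⇒  ω_c = 25/33
sun–planet: 16·(0−25/33) = −17·(ω_p−ω_c)  ⇒  ω_p−ω_c = −(16/17)·(-25/33) = 400/561
ω_p = 25/33 + 400/561 = 25/17

25/17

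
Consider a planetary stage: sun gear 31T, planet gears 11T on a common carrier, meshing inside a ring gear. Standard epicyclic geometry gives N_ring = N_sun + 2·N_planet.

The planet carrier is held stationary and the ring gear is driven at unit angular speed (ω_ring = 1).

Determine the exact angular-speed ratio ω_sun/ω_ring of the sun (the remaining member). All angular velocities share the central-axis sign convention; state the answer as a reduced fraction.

N_ring = 31 + 2·11 = 53
31(ω_s−ω_c) = −53(ω_r−ω_c),  ω_c=0, ω_r=1
ω_s = 0 − (53/31)(1−0) = -53/31
ω_s/ω_r = -53/31

-53/31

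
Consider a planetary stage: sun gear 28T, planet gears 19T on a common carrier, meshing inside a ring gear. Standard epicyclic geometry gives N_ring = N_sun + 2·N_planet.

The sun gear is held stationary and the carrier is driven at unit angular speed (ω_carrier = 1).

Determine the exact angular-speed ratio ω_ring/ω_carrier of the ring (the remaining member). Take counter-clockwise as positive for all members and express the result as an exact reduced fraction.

N_ring = 28 + 2·19 = 66
28(ω_s−ω_c) = −66(ω_r−ω_c),  ω_s=0, ω_c=1
ω_r = 1 − (28/66)(0−1) = 47/33
ω_r/ω_c = 47/33

47/33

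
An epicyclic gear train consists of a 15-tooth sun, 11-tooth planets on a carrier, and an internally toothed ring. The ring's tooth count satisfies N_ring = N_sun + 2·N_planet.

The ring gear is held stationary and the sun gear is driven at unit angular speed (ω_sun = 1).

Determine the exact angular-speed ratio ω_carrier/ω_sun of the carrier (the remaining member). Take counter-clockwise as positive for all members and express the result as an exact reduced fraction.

15/52

N_ring = 15 + 2·11 = 37
15(ω_s−ω_c) = −37(ω_r−ω_c),  ω_r=0, ω_s=1
15(1−ω_c) = −37(0−ω_c)  ⇒  52ω_c = 15  ⇒  ω_c = 15/52
ω_c/ω_s = 15/52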